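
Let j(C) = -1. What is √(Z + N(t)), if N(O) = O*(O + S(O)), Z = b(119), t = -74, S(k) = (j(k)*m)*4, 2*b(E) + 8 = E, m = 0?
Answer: √22126/2 ≈ 74.374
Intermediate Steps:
b(E) = -4 + E/2
S(k) = 0 (S(k) = -1*0*4 = 0*4 = 0)
Z = 111/2 (Z = -4 + (½)*119 = -4 + 119/2 = 111/2 ≈ 55.500)
N(O) = O² (N(O) = O*(O + 0) = O*O = O²)
√(Z + N(t)) = √(111/2 + (-74)²) = √(111/2 + 5476) = √(11063/2) = √22126/2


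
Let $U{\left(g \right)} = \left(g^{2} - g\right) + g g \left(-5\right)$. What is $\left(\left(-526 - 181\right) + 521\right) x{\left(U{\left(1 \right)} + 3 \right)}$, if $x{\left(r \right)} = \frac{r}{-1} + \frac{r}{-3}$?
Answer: $-496$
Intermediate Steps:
$U{\left(g \right)} = - g - 4 g^{2}$ ($U{\left(g \right)} = \left(g^{2} - g\right) + g^{2} \left(-5\right) = \left(g^{2} - g\right) - 5 g^{2} = - g - 4 g^{2}$)
$x{\left(r \right)} = - \frac{4 r}{3}$ ($x{\left(r \right)} = r \left(-1\right) + r \left(- \frac{1}{3}\right) = - r - \frac{r}{3} = - \frac{4 r}{3}$)
$\left(\left(-526 - 181\right) + 521\right) x{\left(U{\left(1 \right)} + 3 \right)} = \left(\left(-526 - 181\right) + 521\right) \left(- \frac{4 \left(\left(-1\right) 1 \left(1 + 4 \cdot 1\right) + 3\right)}{3}\right) = \left(-707 + 521\right) \left(- \frac{4 \left(\left(-1\right) 1 \left(1 + 4\right) + 3\right)}{3}\right) = - 186 \left(- \frac{4 \left(\left(-1\right) 1 \cdot 5 + 3\right)}{3}\right) = - 186 \left(- \frac{4 \left(-5 + 3\right)}{3}\right) = - 186 \left(\left(- \frac{4}{3}\right) \left(-2\right)\right) = \left(-186\right) \frac{8}{3} = -496$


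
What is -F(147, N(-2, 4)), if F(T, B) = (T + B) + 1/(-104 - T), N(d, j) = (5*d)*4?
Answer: -26856/251 ≈ -107.00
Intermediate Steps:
N(d, j) = 20*d
F(T, B) = B + T + 1/(-104 - T) (F(T, B) = (B + T) + 1/(-104 - T) = B + T + 1/(-104 - T))
-F(147, N(-2, 4)) = -(-1 + 147² + 104*(20*(-2)) + 104*147 + (20*(-2))*147)/(104 + 147) = -(-1 + 21609 + 104*(-40) + 15288 - 40*147)/251 = -(-1 + 21609 - 4160 + 15288 - 5880)/251 = -26856/251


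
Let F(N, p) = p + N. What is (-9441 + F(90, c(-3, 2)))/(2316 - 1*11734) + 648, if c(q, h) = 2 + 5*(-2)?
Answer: 6112223/9418 ≈ 648.99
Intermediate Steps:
c(q, h) = -8 (c(q, h) = 2 - 10 = -8)
F(N, p) = N + p
(-9441 + F(90, c(-3, 2)))/(2316 - 1*11734) + 648 = (-9441 + (90 - 8))/(2316 - 1*11734) + 648 = (-9441 + 82)/(2316 - 11734) + 648 = -9359/(-9418) + 648 = -9359*(-1/9418) + 648 = 9359/9418 + 648 = 6112223/9418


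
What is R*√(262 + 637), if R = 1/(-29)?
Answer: -√899/29 ≈ -1.0339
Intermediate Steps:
R = -1/29 (R = 1*(-1/29) = -1/29 ≈ -0.034483)
R*√(262 + 637) = -√(262 + 637)/29 = -√899/29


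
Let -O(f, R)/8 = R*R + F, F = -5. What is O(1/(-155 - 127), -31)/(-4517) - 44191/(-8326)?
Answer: 263287995/37608542 ≈ 7.0007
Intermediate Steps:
O(f, R) = 40 - 8*R**2 (O(f, R) = -8*(R*R - 5) = -8*(R**2 - 5) = -8*(-5 + R**2) = 40 - 8*R**2)
O(1/(-155 - 127), -31)/(-4517) - 44191/(-8326) = (40 - 8*(-31)**2)/(-4517) - 44191/(-8326) = (40 - 8*961)*(-1/4517) - 44191*(-1/8326) = (40 - 7688)*(-1/4517) + 44191/8326 = -7648*(-1/4517) + 44191/8326 = 7648/4517 + 44191/8326 = 263287995/37608542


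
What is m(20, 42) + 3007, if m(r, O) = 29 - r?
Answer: 3016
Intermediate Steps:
m(20, 42) + 3007 = (29 - 1*20) + 3007 = (29 - 20) + 3007 = 9 + 3007 = 3016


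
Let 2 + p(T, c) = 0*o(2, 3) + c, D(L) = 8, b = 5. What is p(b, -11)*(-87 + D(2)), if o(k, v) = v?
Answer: 1027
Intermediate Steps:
p(T, c) = -2 + c (p(T, c) = -2 + (0*3 + c) = -2 + (0 + c) = -2 + c)
p(b, -11)*(-87 + D(2)) = (-2 - 11)*(-87 + 8) = -13*(-79) = 1027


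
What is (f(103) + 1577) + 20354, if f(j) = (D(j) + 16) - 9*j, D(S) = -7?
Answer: 21013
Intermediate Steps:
f(j) = 9 - 9*j (f(j) = (-7 + 16) - 9*j = 9 - 9*j)
(f(103) + 1577) + 20354 = ((9 - 9*103) + 1577) + 20354 = ((9 - 927) + 1577) + 20354 = (-918 + 1577) + 20354 = 659 + 20354 = 21013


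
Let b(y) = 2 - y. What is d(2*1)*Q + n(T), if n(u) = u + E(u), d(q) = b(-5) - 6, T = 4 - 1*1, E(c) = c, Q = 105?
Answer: 111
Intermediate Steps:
T = 3 (T = 4 - 1 = 3)
d(q) = 1 (d(q) = (2 - 1*(-5)) - 6 = (2 + 5) - 6 = 7 - 6 = 1)
n(u) = 2*u (n(u) = u + u = 2*u)
d(2*1)*Q + n(T) = 1*105 + 2*3 = 105 + 6 = 111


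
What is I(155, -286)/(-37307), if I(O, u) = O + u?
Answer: 131/37307 ≈ 0.0035114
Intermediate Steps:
I(155, -286)/(-37307) = (155 - 286)/(-37307) = -131*(-1/37307) = 131/37307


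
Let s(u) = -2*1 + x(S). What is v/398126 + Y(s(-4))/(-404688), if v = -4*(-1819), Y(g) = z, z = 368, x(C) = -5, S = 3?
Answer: 87437485/5034900459 ≈ 0.017366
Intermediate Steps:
s(u) = -7 (s(u) = -2*1 - 5 = -2 - 5 = -7)
Y(g) = 368
v = 7276
v/398126 + Y(s(-4))/(-404688) = 7276/398126 + 368/(-404688) = 7276*(1/398126) + 368*(-1/404688) = 3638/199063 - 23/25293 = 87437485/5034900459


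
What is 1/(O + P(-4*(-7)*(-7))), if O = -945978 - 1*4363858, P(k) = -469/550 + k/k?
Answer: -550/2920409719 ≈ -1.8833e-7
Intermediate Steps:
P(k) = 81/550 (P(k) = -469*1/550 + 1 = -469/550 + 1 = 81/550)
O = -5309836 (O = -945978 - 4363858 = -5309836)
1/(O + P(-4*(-7)*(-7))) = 1/(-5309836 + 81/550) = 1/(-2920409719/550) = -550/2920409719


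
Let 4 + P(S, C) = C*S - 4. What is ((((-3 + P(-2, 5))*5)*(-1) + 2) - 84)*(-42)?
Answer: -966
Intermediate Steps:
P(S, C) = -8 + C*S (P(S, C) = -4 + (C*S - 4) = -4 + (-4 + C*S) = -8 + C*S)
((((-3 + P(-2, 5))*5)*(-1) + 2) - 84)*(-42) = ((((-3 + (-8 + 5*(-2)))*5)*(-1) + 2) - 84)*(-42) = ((((-3 + (-8 - 10))*5)*(-1) + 2) - 84)*(-42) = ((((-3 - 18)*5)*(-1) + 2) - 84)*(-42) = ((-21*5*(-1) + 2) - 84)*(-42) = ((-105*(-1) + 2) - 84)*(-42) = ((105 + 2) - 84)*(-42) = (107 - 84)*(-42) = 23*(-42) = -966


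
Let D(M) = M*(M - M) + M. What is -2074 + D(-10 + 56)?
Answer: -2028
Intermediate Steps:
D(M) = M (D(M) = M*0 + M = 0 + M = M)
-2074 + D(-10 + 56) = -2074 + (-10 + 56) = -2074 + 46 = -2028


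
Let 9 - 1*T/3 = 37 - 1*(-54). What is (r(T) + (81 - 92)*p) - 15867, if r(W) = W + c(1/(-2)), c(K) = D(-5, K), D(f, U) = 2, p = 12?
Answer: -16243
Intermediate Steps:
c(K) = 2
T = -246 (T = 27 - 3*(37 - 1*(-54)) = 27 - 3*(37 + 54) = 27 - 3*91 = 27 - 273 = -246)
r(W) = 2 + W (r(W) = W + 2 = 2 + W)
(r(T) + (81 - 92)*p) - 15867 = ((2 - 246) + (81 - 92)*12) - 15867 = (-244 - 11*12) - 15867 = (-244 - 132) - 15867 = -376 - 15867 = -16243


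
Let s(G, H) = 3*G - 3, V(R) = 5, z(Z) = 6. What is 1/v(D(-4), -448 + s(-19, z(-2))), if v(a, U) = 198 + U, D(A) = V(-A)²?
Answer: -1/310 ≈ -0.0032258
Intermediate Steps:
s(G, H) = -3 + 3*G
D(A) = 25 (D(A) = 5² = 25)
1/v(D(-4), -448 + s(-19, z(-2))) = 1/(198 + (-448 + (-3 + 3*(-19)))) = 1/(198 + (-448 + (-3 - 57))) = 1/(198 + (-448 - 60)) = 1/(198 - 508) = 1/(-310) = -1/310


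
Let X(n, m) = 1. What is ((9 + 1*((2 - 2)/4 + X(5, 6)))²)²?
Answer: 10000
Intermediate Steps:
((9 + 1*((2 - 2)/4 + X(5, 6)))²)² = ((9 + 1*((2 - 2)/4 + 1))²)² = ((9 + 1*(0*(¼) + 1))²)² = ((9 + 1*(0 + 1))²)² = ((9 + 1*1)²)² = ((9 + 1)²)² = (10²)² = 100² = 10000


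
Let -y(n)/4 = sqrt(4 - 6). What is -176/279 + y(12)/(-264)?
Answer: -176/279 + I*sqrt(2)/66 ≈ -0.63082 + 0.021427*I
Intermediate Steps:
y(n) = -4*I*sqrt(2) (y(n) = -4*sqrt(4 - 6) = -4*I*sqrt(2))
-176/279 + y(12)/(-264) = -176/279 - 4*I*sqrt(2)/(-264) = -176*1/279 - 4*I*sqrt(2)*(-1/264) = -176/279 + I*sqrt(2)/66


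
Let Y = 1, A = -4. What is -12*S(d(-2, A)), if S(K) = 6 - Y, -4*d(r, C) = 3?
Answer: -60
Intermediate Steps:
d(r, C) = -¾ (d(r, C) = -¼*3 = -¾)
S(K) = 5 (S(K) = 6 - 1*1 = 6 - 1 = 5)
-12*S(d(-2, A)) = -12*5 = -60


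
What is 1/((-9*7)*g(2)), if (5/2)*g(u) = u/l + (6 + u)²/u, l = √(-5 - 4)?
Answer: -4/3227 - I/38724 ≈ -0.0012395 - 2.5824e-5*I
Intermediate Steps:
l = 3*I (l = √(-9) = 3*I ≈ 3.0*I)
g(u) = -2*I*u/15 + 2*(6 + u)²/(5*u) (g(u) = 2*(u/((3*I)) + (6 + u)²/u)/5 = 2*(u*(-I/3) + (6 + u)²/u)/5 = 2*(-I*u/3 + (6 + u)²/u)/5 = 2*((6 + u)²/u - I*u/3)/5 = -2*I*u/15 + 2*(6 + u)²/(5*u))
1/((-9*7)*g(2)) = 1/((-9*7)*((2/15)*(3*(6 + 2)² - 1*I*2²)/2)) = 1/(-42*(3*8² - 1*I*4)/(5*2)) = 1/(-42*(3*64 - 4*I)/(5*2)) = 1/(-42*(192 - 4*I)/(5*2)) = 1/(-63*(64/5 - 4*I/15)) = 1/(-4032/5 + 84*I/5) = 5*(-4032/5 - 84*I/5)/3252816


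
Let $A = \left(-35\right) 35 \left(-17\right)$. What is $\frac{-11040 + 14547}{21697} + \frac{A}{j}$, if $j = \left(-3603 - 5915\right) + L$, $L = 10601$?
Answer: $\frac{455638106}{23497851} \approx 19.391$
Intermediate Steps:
$j = 1083$ ($j = \left(-3603 - 5915\right) + 10601 = -9518 + 10601 = 1083$)
$A = 20825$ ($A = \left(-1225\right) \left(-17\right) = 20825$)
$\frac{-11040 + 14547}{21697} + \frac{A}{j} = \frac{-11040 + 14547}{21697} + \frac{20825}{1083} = 3507 \cdot \frac{1}{21697} + 20825 \cdot \frac{1}{1083} = \frac{3507}{21697} + \frac{20825}{1083} = \frac{455638106}{23497851}$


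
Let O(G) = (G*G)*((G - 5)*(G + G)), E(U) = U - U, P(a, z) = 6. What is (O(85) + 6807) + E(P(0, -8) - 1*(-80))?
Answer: 98266807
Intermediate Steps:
E(U) = 0
O(G) = 2*G³*(-5 + G) (O(G) = G²*((-5 + G)*(2*G)) = G²*(2*G*(-5 + G)) = 2*G³*(-5 + G))
(O(85) + 6807) + E(P(0, -8) - 1*(-80)) = (2*85³*(-5 + 85) + 6807) + 0 = (2*614125*80 + 6807) + 0 = (98260000 + 6807) + 0 = 98266807 + 0 = 98266807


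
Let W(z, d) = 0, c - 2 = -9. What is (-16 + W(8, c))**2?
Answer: 256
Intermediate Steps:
c = -7 (c = 2 - 9 = -7)
(-16 + W(8, c))**2 = (-16 + 0)**2 = (-16)**2 = 256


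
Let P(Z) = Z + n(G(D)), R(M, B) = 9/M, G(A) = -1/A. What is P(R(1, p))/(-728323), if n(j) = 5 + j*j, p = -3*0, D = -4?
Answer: -225/11653168 ≈ -1.9308e-5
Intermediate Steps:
p = 0
n(j) = 5 + j**2
P(Z) = 81/16 + Z (P(Z) = Z + (5 + (-1/(-4))**2) = Z + (5 + (-1*(-1/4))**2) = Z + (5 + (1/4)**2) = Z + (5 + 1/16) = Z + 81/16 = 81/16 + Z)
P(R(1, p))/(-728323) = (81/16 + 9/1)/(-728323) = (81/16 + 9*1)*(-1/728323) = (81/16 + 9)*(-1/728323) = (225/16)*(-1/728323) = -225/11653168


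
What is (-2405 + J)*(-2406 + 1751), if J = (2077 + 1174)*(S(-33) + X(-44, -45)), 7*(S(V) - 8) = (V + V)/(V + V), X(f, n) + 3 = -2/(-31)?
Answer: -2064392975/217 ≈ -9.5133e+6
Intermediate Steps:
X(f, n) = -91/31 (X(f, n) = -3 - 2/(-31) = -3 - 2*(-1/31) = -3 + 2/31 = -91/31)
S(V) = 57/7 (S(V) = 8 + ((V + V)/(V + V))/7 = 8 + ((2*V)/((2*V)))/7 = 8 + ((2*V)*(1/(2*V)))/7 = 8 + (⅐)*1 = 8 + ⅐ = 57/7)
J = 3673630/217 (J = (2077 + 1174)*(57/7 - 91/31) = 3251*(1130/217) = 3673630/217 ≈ 16929.)
(-2405 + J)*(-2406 + 1751) = (-2405 + 3673630/217)*(-2406 + 1751) = (3151745/217)*(-655) = -2064392975/217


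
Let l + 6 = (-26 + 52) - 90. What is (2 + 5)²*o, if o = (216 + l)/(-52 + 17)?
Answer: -1022/5 ≈ -204.40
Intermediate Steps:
l = -70 (l = -6 + ((-26 + 52) - 90) = -6 + (26 - 90) = -6 - 64 = -70)
o = -146/35 (o = (216 - 70)/(-52 + 17) = 146/(-35) = 146*(-1/35) = -146/35 ≈ -4.1714)
(2 + 5)²*o = (2 + 5)²*(-146/35) = 7²*(-146/35) = 49*(-146/35) = -1022/5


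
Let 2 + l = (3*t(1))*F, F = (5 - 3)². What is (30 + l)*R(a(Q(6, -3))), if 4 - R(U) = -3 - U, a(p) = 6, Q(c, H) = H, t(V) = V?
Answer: 520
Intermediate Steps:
F = 4 (F = 2² = 4)
R(U) = 7 + U (R(U) = 4 - (-3 - U) = 4 + (3 + U) = 7 + U)
l = 10 (l = -2 + (3*1)*4 = -2 + 3*4 = -2 + 12 = 10)
(30 + l)*R(a(Q(6, -3))) = (30 + 10)*(7 + 6) = 40*13 = 520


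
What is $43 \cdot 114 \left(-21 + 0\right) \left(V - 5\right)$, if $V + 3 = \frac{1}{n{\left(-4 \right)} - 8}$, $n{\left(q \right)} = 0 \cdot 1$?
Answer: $\frac{3345615}{4} \approx 8.364 \cdot 10^{5}$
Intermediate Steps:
$n{\left(q \right)} = 0$
$V = - \frac{25}{8}$ ($V = -3 + \frac{1}{0 - 8} = -3 + \frac{1}{-8} = -3 - \frac{1}{8} = - \frac{25}{8} \approx -3.125$)
$43 \cdot 114 \left(-21 + 0\right) \left(V - 5\right) = 43 \cdot 114 \left(-21 + 0\right) \left(- \frac{25}{8} - 5\right) = 4902 \left(\left(-21\right) \left(- \frac{65}{8}\right)\right) = 4902 \cdot \frac{1365}{8} = \frac{3345615}{4}$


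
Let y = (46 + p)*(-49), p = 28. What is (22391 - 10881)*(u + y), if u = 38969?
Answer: 406797930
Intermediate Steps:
y = -3626 (y = (46 + 28)*(-49) = 74*(-49) = -3626)
(22391 - 10881)*(u + y) = (22391 - 10881)*(38969 - 3626) = 11510*35343 = 406797930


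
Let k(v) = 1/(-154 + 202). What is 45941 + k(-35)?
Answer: 2205169/48 ≈ 45941.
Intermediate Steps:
k(v) = 1/48
45941 + k(-35) = 45941 + 1/48 = 2205169/48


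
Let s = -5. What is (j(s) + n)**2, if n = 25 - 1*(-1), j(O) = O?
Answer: 441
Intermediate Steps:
n = 26 (n = 25 + 1 = 26)
(j(s) + n)**2 = (-5 + 26)**2 = 21**2 = 441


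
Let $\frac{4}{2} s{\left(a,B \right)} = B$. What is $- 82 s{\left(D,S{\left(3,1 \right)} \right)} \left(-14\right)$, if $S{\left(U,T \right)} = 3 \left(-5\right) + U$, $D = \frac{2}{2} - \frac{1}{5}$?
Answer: $-6888$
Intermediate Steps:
$D = \frac{4}{5}$ ($D = 2 \cdot \frac{1}{2} - \frac{1}{5} = 1 - \frac{1}{5} = \frac{4}{5} \approx 0.8$)
$S{\left(U,T \right)} = -15 + U$
$s{\left(a,B \right)} = \frac{B}{2}$
$- 82 s{\left(D,S{\left(3,1 \right)} \right)} \left(-14\right) = - 82 \frac{-15 + 3}{2} \left(-14\right) = - 82 \cdot \frac{1}{2} \left(-12\right) \left(-14\right) = \left(-82\right) \left(-6\right) \left(-14\right) = 492 \left(-14\right) = -6888$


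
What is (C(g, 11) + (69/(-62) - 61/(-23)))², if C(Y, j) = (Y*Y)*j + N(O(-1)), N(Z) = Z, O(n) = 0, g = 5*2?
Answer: 2467396932025/2033476 ≈ 1.2134e+6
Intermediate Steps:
g = 10
C(Y, j) = j*Y² (C(Y, j) = (Y*Y)*j + 0 = Y²*j + 0 = j*Y² + 0 = j*Y²)
(C(g, 11) + (69/(-62) - 61/(-23)))² = (11*10² + (69/(-62) - 61/(-23)))² = (11*100 + (69*(-1/62) - 61*(-1/23)))² = (1100 + (-69/62 + 61/23))² = (1100 + 2195/1426)² = (1570795/1426)² = 2467396932025/2033476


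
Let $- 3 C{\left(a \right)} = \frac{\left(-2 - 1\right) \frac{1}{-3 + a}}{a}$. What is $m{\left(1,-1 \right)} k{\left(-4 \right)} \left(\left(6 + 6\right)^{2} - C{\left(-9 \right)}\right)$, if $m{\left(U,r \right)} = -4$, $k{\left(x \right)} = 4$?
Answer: $- \frac{62204}{27} \approx -2303.9$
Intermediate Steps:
$C{\left(a \right)} = \frac{1}{a \left(-3 + a\right)}$ ($C{\left(a \right)} = - \frac{\frac{-2 - 1}{-3 + a} \frac{1}{a}}{3} = - \frac{- \frac{3}{-3 + a} \frac{1}{a}}{3} = - \frac{\left(-3\right) \frac{1}{a} \frac{1}{-3 + a}}{3} = \frac{1}{a \left(-3 + a\right)}$)
$m{\left(1,-1 \right)} k{\left(-4 \right)} \left(\left(6 + 6\right)^{2} - C{\left(-9 \right)}\right) = \left(-4\right) 4 \left(\left(6 + 6\right)^{2} - \frac{1}{\left(-9\right) \left(-3 - 9\right)}\right) = - 16 \left(12^{2} - - \frac{1}{9 \left(-12\right)}\right) = - 16 \left(144 - \left(- \frac{1}{9}\right) \left(- \frac{1}{12}\right)\right) = - 16 \left(144 - \frac{1}{108}\right) = \left(-16\right) \frac{15551}{108} = - \frac{62204}{27}$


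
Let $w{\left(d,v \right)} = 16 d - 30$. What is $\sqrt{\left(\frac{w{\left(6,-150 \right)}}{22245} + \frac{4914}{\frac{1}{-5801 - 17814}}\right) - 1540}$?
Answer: $\frac{2 i \sqrt{1595112009602030}}{7415} \approx 10772.0 i$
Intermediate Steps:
$w{\left(d,v \right)} = -30 + 16 d$
$\sqrt{\left(\frac{w{\left(6,-150 \right)}}{22245} + \frac{4914}{\frac{1}{-5801 - 17814}}\right) - 1540} = \sqrt{\left(\frac{-30 + 16 \cdot 6}{22245} + \frac{4914}{\frac{1}{-5801 - 17814}}\right) - 1540} = \sqrt{\left(\left(-30 + 96\right) \frac{1}{22245} + \frac{4914}{\frac{1}{-23615}}\right) - 1540} = \sqrt{\left(66 \cdot \frac{1}{22245} + \frac{4914}{- \frac{1}{23615}}\right) - 1540} = \sqrt{\left(\frac{22}{7415} + 4914 \left(-23615\right)\right) - 1540} = \sqrt{\left(\frac{22}{7415} - 116044110\right) - 1540} = \sqrt{- \frac{860467075628}{7415} - 1540} = \sqrt{- \frac{860478494728}{7415}} = \frac{2 i \sqrt{1595112009602030}}{7415}$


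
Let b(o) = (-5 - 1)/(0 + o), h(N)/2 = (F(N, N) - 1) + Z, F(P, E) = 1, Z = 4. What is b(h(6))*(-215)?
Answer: 645/4 ≈ 161.25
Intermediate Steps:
h(N) = 8 (h(N) = 2*((1 - 1) + 4) = 2*(0 + 4) = 2*4 = 8)
b(o) = -6/o
b(h(6))*(-215) = -6/8*(-215) = -6*⅛*(-215) = -¾*(-215) = 645/4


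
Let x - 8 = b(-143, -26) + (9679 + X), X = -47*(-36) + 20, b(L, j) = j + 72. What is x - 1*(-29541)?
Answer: 40986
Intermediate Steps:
b(L, j) = 72 + j
X = 1712 (X = 1692 + 20 = 1712)
x = 11445 (x = 8 + ((72 - 26) + (9679 + 1712)) = 8 + (46 + 11391) = 8 + 11437 = 11445)
x - 1*(-29541) = 11445 - 1*(-29541) = 11445 + 29541 = 40986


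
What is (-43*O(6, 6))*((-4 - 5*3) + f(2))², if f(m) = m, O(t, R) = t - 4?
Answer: -24854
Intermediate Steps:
O(t, R) = -4 + t
(-43*O(6, 6))*((-4 - 5*3) + f(2))² = (-43*(-4 + 6))*((-4 - 5*3) + 2)² = (-43*2)*((-4 - 15) + 2)² = -86*(-19 + 2)² = -86*(-17)² = -86*289 = -24854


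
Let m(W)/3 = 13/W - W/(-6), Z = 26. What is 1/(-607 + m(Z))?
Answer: -2/1185 ≈ -0.0016878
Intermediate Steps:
m(W) = W/2 + 39/W (m(W) = 3*(13/W - W/(-6)) = 3*(13/W - W*(-⅙)) = 3*(13/W + W/6) = W/2 + 39/W)
1/(-607 + m(Z)) = 1/(-607 + ((½)*26 + 39/26)) = 1/(-607 + (13 + 39*(1/26))) = 1/(-607 + (13 + 3/2)) = 1/(-607 + 29/2) = 1/(-1185/2) = -2/1185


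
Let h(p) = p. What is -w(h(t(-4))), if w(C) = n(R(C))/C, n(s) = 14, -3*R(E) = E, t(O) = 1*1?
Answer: -14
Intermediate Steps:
t(O) = 1
R(E) = -E/3
w(C) = 14/C
-w(h(t(-4))) = -14/1 = -14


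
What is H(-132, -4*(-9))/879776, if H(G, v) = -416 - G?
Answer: -71/219944 ≈ -0.00032281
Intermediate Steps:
H(-132, -4*(-9))/879776 = (-416 - 1*(-132))/879776 = (-416 + 132)*(1/879776) = -284*1/879776 = -71/219944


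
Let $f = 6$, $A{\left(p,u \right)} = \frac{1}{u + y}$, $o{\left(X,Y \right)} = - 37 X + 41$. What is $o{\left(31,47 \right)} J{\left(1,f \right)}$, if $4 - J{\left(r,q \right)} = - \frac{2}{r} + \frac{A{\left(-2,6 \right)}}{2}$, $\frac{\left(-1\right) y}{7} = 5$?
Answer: $- \frac{192997}{29} \approx -6655.1$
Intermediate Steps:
$y = -35$ ($y = \left(-7\right) 5 = -35$)
$o{\left(X,Y \right)} = 41 - 37 X$
$A{\left(p,u \right)} = \frac{1}{-35 + u}$ ($A{\left(p,u \right)} = \frac{1}{u - 35} = \frac{1}{-35 + u}$)
$J{\left(r,q \right)} = \frac{233}{58} + \frac{2}{r}$ ($J{\left(r,q \right)} = 4 - \left(- \frac{2}{r} + \frac{1}{\left(-35 + 6\right) 2}\right) = 4 - \left(- \frac{2}{r} + \frac{1}{-29} \cdot \frac{1}{2}\right) = 4 - \left(- \frac{2}{r} - \frac{1}{58}\right) = 4 - \left(- \frac{1}{58} - \frac{2}{r}\right) = 4 + \left(\frac{1}{58} + \frac{2}{r}\right) = \frac{233}{58} + \frac{2}{r}$)
$o{\left(31,47 \right)} J{\left(1,f \right)} = \left(41 - 1147\right) \left(\frac{233}{58} + \frac{2}{1}\right) = \left(41 - 1147\right) \left(\frac{233}{58} + 2 \cdot 1\right) = - 1106 \left(\frac{233}{58} + 2\right) = \left(-1106\right) \frac{349}{58} = - \frac{192997}{29}$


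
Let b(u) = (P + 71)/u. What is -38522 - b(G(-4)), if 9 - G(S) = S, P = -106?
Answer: -500751/13 ≈ -38519.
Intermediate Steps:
G(S) = 9 - S
b(u) = -35/u (b(u) = (-106 + 71)/u = -35/u)
-38522 - b(G(-4)) = -38522 - (-35)/(9 - 1*(-4)) = -38522 - (-35)/(9 + 4) = -38522 - (-35)/13 = -38522 - 1*(-35/13) = -38522 + 35/13 = -500751/13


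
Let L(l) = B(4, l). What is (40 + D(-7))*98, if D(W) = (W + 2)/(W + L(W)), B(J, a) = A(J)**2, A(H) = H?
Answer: 34790/9 ≈ 3865.6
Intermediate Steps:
B(J, a) = J**2
L(l) = 16 (L(l) = 4**2 = 16)
D(W) = (2 + W)/(16 + W) (D(W) = (W + 2)/(W + 16) = (2 + W)/(16 + W))
(40 + D(-7))*98 = (40 + (2 - 7)/(16 - 7))*98 = (40 - 5/9)*98 = (355/9)*98 = 34790/9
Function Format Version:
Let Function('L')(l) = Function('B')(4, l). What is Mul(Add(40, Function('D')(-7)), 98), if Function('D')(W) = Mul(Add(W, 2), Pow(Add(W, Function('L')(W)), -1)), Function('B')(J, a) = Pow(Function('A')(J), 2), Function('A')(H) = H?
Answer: Rational(34790, 9) ≈ 3865.6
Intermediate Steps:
Function('B')(J, a) = Pow(J, 2)
Function('L')(l) = 16 (Function('L')(l) = Pow(4, 2) = 16)
Function('D')(W) = Mul(Pow(Add(16, W), -1), Add(2, W)) (Function('D')(W) = Mul(Add(W, 2), Pow(Add(W, 16), -1)) = Mul(Add(2, W), Pow(Add(16, W), -1)) = Mul(Pow(Add(16, W), -1), Add(2, W)))
Mul(Add(40, Function('D')(-7)), 98) = Mul(Add(40, Mul(Pow(Add(16, -7), -1), Add(2, -7))), 98) = Mul(Add(40, Mul(Pow(9, -1), -5)), 98) = Mul(Add(40, Mul(Rational(1, 9), -5)), 98) = Mul(Add(40, Rational(-5, 9)), 98) = Mul(Rational(355, 9), 98) = Rational(34790, 9)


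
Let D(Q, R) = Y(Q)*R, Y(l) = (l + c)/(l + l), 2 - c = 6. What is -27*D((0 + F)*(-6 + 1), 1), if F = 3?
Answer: -171/10 ≈ -17.100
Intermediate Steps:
c = -4 (c = 2 - 1*6 = 2 - 6 = -4)
Y(l) = (-4 + l)/(2*l) (Y(l) = (l - 4)/(l + l) = (-4 + l)/((2*l)) = (-4 + l)*(1/(2*l)) = (-4 + l)/(2*l))
D(Q, R) = R*(-4 + Q)/(2*Q) (D(Q, R) = ((-4 + Q)/(2*Q))*R = R*(-4 + Q)/(2*Q))
-27*D((0 + F)*(-6 + 1), 1) = -27*(-4 + (0 + 3)*(-6 + 1))/(2*((0 + 3)*(-6 + 1))) = -27*(-4 + 3*(-5))/(2*(3*(-5))) = -27*(-4 - 15)/(2*(-15)) = -27*(-1)*(-19)/(2*15) = -27*19/30 = -171/10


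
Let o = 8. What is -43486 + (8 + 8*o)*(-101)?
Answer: -50758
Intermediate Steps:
-43486 + (8 + 8*o)*(-101) = -43486 + (8 + 8*8)*(-101) = -43486 + (8 + 64)*(-101) = -43486 + 72*(-101) = -43486 - 7272 = -50758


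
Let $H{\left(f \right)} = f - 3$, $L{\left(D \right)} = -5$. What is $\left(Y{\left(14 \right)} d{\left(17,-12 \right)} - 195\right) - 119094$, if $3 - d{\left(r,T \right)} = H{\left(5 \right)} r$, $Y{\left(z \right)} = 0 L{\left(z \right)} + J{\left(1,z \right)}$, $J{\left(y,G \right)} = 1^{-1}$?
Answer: $-119320$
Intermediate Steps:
$J{\left(y,G \right)} = 1$
$H{\left(f \right)} = -3 + f$ ($H{\left(f \right)} = f - 3 = -3 + f$)
$Y{\left(z \right)} = 1$ ($Y{\left(z \right)} = 0 \left(-5\right) + 1 = 0 + 1 = 1$)
$d{\left(r,T \right)} = 3 - 2 r$ ($d{\left(r,T \right)} = 3 - \left(-3 + 5\right) r = 3 - 2 r$)
$\left(Y{\left(14 \right)} d{\left(17,-12 \right)} - 195\right) - 119094 = \left(1 \left(3 - 34\right) - 195\right) - 119094 = \left(1 \left(-31\right) - 195\right) - 119094 = \left(-31 - 195\right) - 119094 = -226 - 119094 = -119320$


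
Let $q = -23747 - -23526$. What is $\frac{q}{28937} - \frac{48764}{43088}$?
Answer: $- \frac{355151579}{311709364} \approx -1.1394$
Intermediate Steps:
$q = -221$ ($q = -23747 + 23526 = -221$)
$\frac{q}{28937} - \frac{48764}{43088} = - \frac{221}{28937} - \frac{48764}{43088} = \left(-221\right) \frac{1}{28937} - \frac{12191}{10772} = - \frac{221}{28937} - \frac{12191}{10772} = - \frac{355151579}{311709364}$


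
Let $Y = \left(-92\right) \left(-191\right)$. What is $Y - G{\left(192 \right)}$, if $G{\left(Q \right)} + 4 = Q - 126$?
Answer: $17510$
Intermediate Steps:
$G{\left(Q \right)} = -130 + Q$ ($G{\left(Q \right)} = -4 + \left(Q - 126\right) = -4 + \left(-126 + Q\right) = -130 + Q$)
$Y = 17572$
$Y - G{\left(192 \right)} = 17572 - \left(-130 + 192\right) = 17572 - 62 = 17510$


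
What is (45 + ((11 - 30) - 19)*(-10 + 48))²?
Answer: 1957201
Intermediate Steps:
(45 + ((11 - 30) - 19)*(-10 + 48))² = (45 + (-19 - 19)*38)² = (45 - 38*38)² = (45 - 1444)² = (-1399)² = 1957201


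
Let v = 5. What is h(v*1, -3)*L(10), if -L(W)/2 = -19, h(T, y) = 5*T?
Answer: 950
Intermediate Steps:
L(W) = 38 (L(W) = -2*(-19) = 38)
h(v*1, -3)*L(10) = (5*(5*1))*38 = (5*5)*38 = 25*38 = 950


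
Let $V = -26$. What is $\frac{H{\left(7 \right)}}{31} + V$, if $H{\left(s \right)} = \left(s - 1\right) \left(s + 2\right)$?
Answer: $- \frac{752}{31} \approx -24.258$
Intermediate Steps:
$H{\left(s \right)} = \left(-1 + s\right) \left(2 + s\right)$
$\frac{H{\left(7 \right)}}{31} + V = \frac{-2 + 7 + 7^{2}}{31} - 26 = \left(-2 + 7 + 49\right) \frac{1}{31} - 26 = 54 \cdot \frac{1}{31} - 26 = \frac{54}{31} - 26 = - \frac{752}{31}$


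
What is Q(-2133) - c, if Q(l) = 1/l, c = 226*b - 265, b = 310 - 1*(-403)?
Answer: -343142110/2133 ≈ -1.6087e+5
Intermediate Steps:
b = 713 (b = 310 + 403 = 713)
c = 160873 (c = 226*713 - 265 = 161138 - 265 = 160873)
Q(-2133) - c = 1/(-2133) - 1*160873 = -1/2133 - 160873 = -343142110/2133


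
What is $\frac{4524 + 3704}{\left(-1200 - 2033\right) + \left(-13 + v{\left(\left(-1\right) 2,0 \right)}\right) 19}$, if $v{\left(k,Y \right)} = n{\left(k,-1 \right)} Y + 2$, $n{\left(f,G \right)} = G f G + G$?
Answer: $- \frac{4114}{1721} \approx -2.3905$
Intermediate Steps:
$n{\left(f,G \right)} = G + f G^{2}$ ($n{\left(f,G \right)} = f G^{2} + G = G + f G^{2}$)
$v{\left(k,Y \right)} = 2 + Y \left(-1 + k\right)$ ($v{\left(k,Y \right)} = - (1 - k) Y + 2 = \left(-1 + k\right) Y + 2 = Y \left(-1 + k\right) + 2 = 2 + Y \left(-1 + k\right)$)
$\frac{4524 + 3704}{\left(-1200 - 2033\right) + \left(-13 + v{\left(\left(-1\right) 2,0 \right)}\right) 19} = \frac{4524 + 3704}{\left(-1200 - 2033\right) + \left(-13 + \left(2 + 0 \left(-1 - 2\right)\right)\right) 19} = \frac{8228}{\left(-1200 - 2033\right) + \left(-13 + \left(2 + 0 \left(-1 - 2\right)\right)\right) 19} = \frac{8228}{-3233 + \left(-13 + \left(2 + 0 \left(-3\right)\right)\right) 19} = \frac{8228}{-3233 + \left(-13 + \left(2 + 0\right)\right) 19} = \frac{8228}{-3233 + \left(-13 + 2\right) 19} = \frac{8228}{-3233 - 209} = \frac{8228}{-3442} = 8228 \left(- \frac{1}{3442}\right) = - \frac{4114}{1721}$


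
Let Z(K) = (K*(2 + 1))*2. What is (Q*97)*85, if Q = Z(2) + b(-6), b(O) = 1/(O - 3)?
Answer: 882215/9 ≈ 98024.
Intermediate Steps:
b(O) = 1/(-3 + O)
Z(K) = 6*K (Z(K) = (K*3)*2 = (3*K)*2 = 6*K)
Q = 107/9 (Q = 6*2 + 1/(-3 - 6) = 12 + 1/(-9) = 12 - ⅑ = 107/9 ≈ 11.889)
(Q*97)*85 = ((107/9)*97)*85 = (10379/9)*85 = 882215/9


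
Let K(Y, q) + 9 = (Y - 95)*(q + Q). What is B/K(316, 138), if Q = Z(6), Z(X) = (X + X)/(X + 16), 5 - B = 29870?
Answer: -21901/22447 ≈ -0.97568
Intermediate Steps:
B = -29865 (B = 5 - 1*29870 = 5 - 29870 = -29865)
Z(X) = 2*X/(16 + X) (Z(X) = (2*X)/(16 + X) = 2*X/(16 + X))
Q = 6/11 (Q = 2*6/(16 + 6) = 2*6/22 = 2*6*(1/22) = 6/11 ≈ 0.54545)
K(Y, q) = -9 + (-95 + Y)*(6/11 + q) (K(Y, q) = -9 + (Y - 95)*(q + 6/11) = -9 + (-95 + Y)*(6/11 + q))
B/K(316, 138) = -29865/(-669/11 - 95*138 + (6/11)*316 + 316*138) = -29865/(-669/11 - 13110 + 1896/11 + 43608) = -29865/336705/11 = -29865*11/336705 = -21901/22447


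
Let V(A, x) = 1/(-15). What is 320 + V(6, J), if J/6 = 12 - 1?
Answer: 4799/15 ≈ 319.93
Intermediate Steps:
J = 66 (J = 6*(12 - 1) = 6*11 = 66)
V(A, x) = -1/15
320 + V(6, J) = 320 - 1/15 = 4799/15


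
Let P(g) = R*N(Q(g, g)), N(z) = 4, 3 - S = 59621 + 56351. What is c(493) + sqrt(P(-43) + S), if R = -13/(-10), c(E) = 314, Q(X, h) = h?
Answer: 314 + I*sqrt(2899095)/5 ≈ 314.0 + 340.53*I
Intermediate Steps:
S = -115969 (S = 3 - (59621 + 56351) = 3 - 1*115972 = 3 - 115972 = -115969)
R = 13/10 (R = -13*(-1/10) = 13/10 ≈ 1.3000)
P(g) = 26/5 (P(g) = (13/10)*4 = 26/5)
c(493) + sqrt(P(-43) + S) = 314 + sqrt(26/5 - 115969) = 314 + sqrt(-579819/5) = 314 + I*sqrt(2899095)/5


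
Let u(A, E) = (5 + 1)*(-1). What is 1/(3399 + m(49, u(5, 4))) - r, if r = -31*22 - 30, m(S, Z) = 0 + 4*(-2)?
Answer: 2414393/3391 ≈ 712.00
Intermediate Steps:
u(A, E) = -6 (u(A, E) = 6*(-1) = -6)
m(S, Z) = -8 (m(S, Z) = 0 - 8 = -8)
r = -712 (r = -682 - 30 = -712)
1/(3399 + m(49, u(5, 4))) - r = 1/(3399 - 8) - 1*(-712) = 1/3391 + 712 = 2414393/3391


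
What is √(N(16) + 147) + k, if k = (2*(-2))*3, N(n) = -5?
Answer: -12 + √142 ≈ -0.083625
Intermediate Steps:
k = -12 (k = -4*3 = -12)
√(N(16) + 147) + k = √(-5 + 147) - 12 = √142 - 12 = -12 + √142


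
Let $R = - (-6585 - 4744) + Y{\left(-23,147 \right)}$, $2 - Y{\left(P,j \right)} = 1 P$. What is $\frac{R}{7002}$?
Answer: $\frac{5677}{3501} \approx 1.6215$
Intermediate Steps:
$Y{\left(P,j \right)} = 2 - P$ ($Y{\left(P,j \right)} = 2 - 1 P = 2 - P$)
$R = 11354$ ($R = - (-6585 - 4744) + \left(2 - -23\right) = \left(-1\right) \left(-11329\right) + \left(2 + 23\right) = 11329 + 25 = 11354$)
$\frac{R}{7002} = \frac{11354}{7002} = 11354 \cdot \frac{1}{7002} = \frac{5677}{3501}$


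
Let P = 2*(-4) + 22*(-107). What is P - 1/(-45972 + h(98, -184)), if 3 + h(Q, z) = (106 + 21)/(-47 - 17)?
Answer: -6950248710/2942527 ≈ -2362.0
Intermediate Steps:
h(Q, z) = -319/64 (h(Q, z) = -3 + (106 + 21)/(-47 - 17) = -3 + 127/(-64) = -3 + 127*(-1/64) = -3 - 127/64 = -319/64)
P = -2362 (P = -8 - 2354 = -2362)
P - 1/(-45972 + h(98, -184)) = -2362 - 1/(-45972 - 319/64) = -2362 - 1/(-2942527/64) = -2362 - 1*(-64/2942527) = -2362 + 64/2942527 = -6950248710/2942527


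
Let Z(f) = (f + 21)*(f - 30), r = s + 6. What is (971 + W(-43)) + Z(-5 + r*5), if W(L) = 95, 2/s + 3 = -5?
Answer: 12581/16 ≈ 786.31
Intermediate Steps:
s = -¼ (s = 2/(-3 - 5) = 2/(-8) = 2*(-⅛) = -¼ ≈ -0.25000)
r = 23/4 (r = -¼ + 6 = 23/4 ≈ 5.7500)
Z(f) = (-30 + f)*(21 + f) (Z(f) = (21 + f)*(-30 + f) = (-30 + f)*(21 + f))
(971 + W(-43)) + Z(-5 + r*5) = (971 + 95) + (-630 + (-5 + (23/4)*5)² - 9*(-5 + (23/4)*5)) = 1066 + (-630 + (-5 + 115/4)² - 9*(-5 + 115/4)) = 1066 + (-630 + (95/4)² - 9*95/4) = 1066 + (-630 + 9025/16 - 855/4) = 1066 - 4475/16 = 12581/16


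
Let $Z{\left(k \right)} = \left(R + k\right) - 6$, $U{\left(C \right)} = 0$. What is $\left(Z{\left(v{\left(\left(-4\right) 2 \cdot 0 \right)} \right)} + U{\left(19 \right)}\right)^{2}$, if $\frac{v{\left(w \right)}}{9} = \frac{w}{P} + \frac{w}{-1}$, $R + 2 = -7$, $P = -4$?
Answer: $225$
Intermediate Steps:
$R = -9$ ($R = -2 - 7 = -9$)
$v{\left(w \right)} = - \frac{45 w}{4}$ ($v{\left(w \right)} = 9 \left(\frac{w}{-4} + \frac{w}{-1}\right) = 9 \left(w \left(- \frac{1}{4}\right) + w \left(-1\right)\right) = 9 \left(- \frac{w}{4} - w\right) = 9 \left(- \frac{5 w}{4}\right) = - \frac{45 w}{4}$)
$Z{\left(k \right)} = -15 + k$ ($Z{\left(k \right)} = \left(-9 + k\right) - 6 = -15 + k$)
$\left(Z{\left(v{\left(\left(-4\right) 2 \cdot 0 \right)} \right)} + U{\left(19 \right)}\right)^{2} = \left(\left(-15 - \frac{45 \left(-4\right) 2 \cdot 0}{4}\right) + 0\right)^{2} = \left(\left(-15 - \frac{45 \left(\left(-8\right) 0\right)}{4}\right) + 0\right)^{2} = \left(\left(-15 - 0\right) + 0\right)^{2} = \left(\left(-15 + 0\right) + 0\right)^{2} = \left(-15 + 0\right)^{2} = \left(-15\right)^{2} = 225$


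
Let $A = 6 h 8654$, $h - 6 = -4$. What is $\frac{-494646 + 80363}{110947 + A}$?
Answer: $- \frac{414283}{214795} \approx -1.9287$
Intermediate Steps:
$h = 2$ ($h = 6 - 4 = 2$)
$A = 103848$ ($A = 6 \cdot 2 \cdot 8654 = 12 \cdot 8654 = 103848$)
$\frac{-494646 + 80363}{110947 + A} = \frac{-494646 + 80363}{110947 + 103848} = - \frac{414283}{214795}$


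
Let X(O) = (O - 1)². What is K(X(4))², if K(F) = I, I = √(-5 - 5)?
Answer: -10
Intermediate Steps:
X(O) = (-1 + O)²
I = I*√10 (I = √(-10) = I*√10 ≈ 3.1623*I)
K(F) = I*√10
K(X(4))² = (I*√10)² = -10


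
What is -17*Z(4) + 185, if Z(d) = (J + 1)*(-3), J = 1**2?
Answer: 287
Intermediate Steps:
J = 1
Z(d) = -6 (Z(d) = (1 + 1)*(-3) = 2*(-3) = -6)
-17*Z(4) + 185 = -17*(-6) + 185 = 102 + 185 = 287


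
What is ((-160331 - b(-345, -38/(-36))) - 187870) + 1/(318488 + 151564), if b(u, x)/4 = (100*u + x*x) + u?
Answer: -883429412527/4230468 ≈ -2.0883e+5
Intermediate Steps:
b(u, x) = 4*x² + 404*u (b(u, x) = 4*((100*u + x*x) + u) = 4*((100*u + x²) + u) = 4*((x² + 100*u) + u) = 4*(x² + 101*u) = 4*x² + 404*u)
((-160331 - b(-345, -38/(-36))) - 187870) + 1/(318488 + 151564) = ((-160331 - (4*(-38/(-36))² + 404*(-345))) - 187870) + 1/(318488 + 151564) = ((-160331 - (4*(-38*(-1/36))² - 139380)) - 187870) + 1/470052 = ((-160331 - (4*(19/18)² - 139380)) - 187870) + 1/470052 = ((-160331 - (4*(361/324) - 139380)) - 187870) + 1/470052 = ((-160331 - (361/81 - 139380)) - 187870) + 1/470052 = ((-160331 - 1*(-11289419/81)) - 187870) + 1/470052 = ((-160331 + 11289419/81) - 187870) + 1/470052 = (-1697392/81 - 187870) + 1/470052 = -16914862/81 + 1/470052 = -883429412527/4230468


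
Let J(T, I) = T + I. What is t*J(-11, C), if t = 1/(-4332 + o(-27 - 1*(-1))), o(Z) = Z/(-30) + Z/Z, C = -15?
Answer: 195/32476 ≈ 0.0060044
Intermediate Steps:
o(Z) = 1 - Z/30 (o(Z) = Z*(-1/30) + 1 = -Z/30 + 1 = 1 - Z/30)
J(T, I) = I + T
t = -15/64952 (t = 1/(-4332 + (1 - (-27 - 1*(-1))/30)) = 1/(-4332 + (1 - (-27 + 1)/30)) = 1/(-4332 + (1 - 1/30*(-26))) = 1/(-4332 + (1 + 13/15)) = 1/(-4332 + 28/15) = 1/(-64952/15) = -15/64952 ≈ -0.00023094)
t*J(-11, C) = -15*(-15 - 11)/64952 = -15/64952*(-26) = 195/32476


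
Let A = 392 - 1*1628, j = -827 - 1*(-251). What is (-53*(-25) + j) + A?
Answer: -487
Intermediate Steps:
j = -576 (j = -827 + 251 = -576)
A = -1236 (A = 392 - 1628 = -1236)
(-53*(-25) + j) + A = (-53*(-25) - 576) - 1236 = (1325 - 576) - 1236 = 749 - 1236 = -487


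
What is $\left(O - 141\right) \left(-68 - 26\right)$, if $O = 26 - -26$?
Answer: $8366$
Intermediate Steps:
$O = 52$ ($O = 26 + 26 = 52$)
$\left(O - 141\right) \left(-68 - 26\right) = \left(52 - 141\right) \left(-68 - 26\right) = \left(-89\right) \left(-94\right) = 8366$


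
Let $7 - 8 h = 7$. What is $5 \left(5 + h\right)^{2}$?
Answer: $125$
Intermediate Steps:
$h = 0$ ($h = \frac{7}{8} - \frac{7}{8} = 0$)
$5 \left(5 + h\right)^{2} = 5 \left(5 + 0\right)^{2} = 5 \cdot 5^{2} = 5 \cdot 25 = 125$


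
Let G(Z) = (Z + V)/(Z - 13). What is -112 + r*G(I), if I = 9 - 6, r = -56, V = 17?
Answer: 0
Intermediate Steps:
I = 3
G(Z) = (17 + Z)/(-13 + Z) (G(Z) = (Z + 17)/(Z - 13) = (17 + Z)/(-13 + Z))
-112 + r*G(I) = -112 - 56*(17 + 3)/(-13 + 3) = -112 - 56*20/(-10) = -112 - (-28)*20/5 = -112 - 56*(-2) = -112 + 112 = 0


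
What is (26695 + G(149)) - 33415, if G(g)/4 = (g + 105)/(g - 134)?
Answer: -99784/15 ≈ -6652.3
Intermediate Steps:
G(g) = 4*(105 + g)/(-134 + g) (G(g) = 4*((g + 105)/(g - 134)) = 4*((105 + g)/(-134 + g)) = 4*(105 + g)/(-134 + g))
(26695 + G(149)) - 33415 = (26695 + 4*(105 + 149)/(-134 + 149)) - 33415 = (26695 + 4*254/15) - 33415 = (26695 + 4*(1/15)*254) - 33415 = (26695 + 1016/15) - 33415 = 401441/15 - 33415 = -99784/15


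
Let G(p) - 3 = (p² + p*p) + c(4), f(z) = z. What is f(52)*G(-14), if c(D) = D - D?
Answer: 20540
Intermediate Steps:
c(D) = 0
G(p) = 3 + 2*p² (G(p) = 3 + ((p² + p*p) + 0) = 3 + ((p² + p²) + 0) = 3 + (2*p² + 0) = 3 + 2*p²)
f(52)*G(-14) = 52*(3 + 2*(-14)²) = 52*(3 + 2*196) = 52*(3 + 392) = 52*395 = 20540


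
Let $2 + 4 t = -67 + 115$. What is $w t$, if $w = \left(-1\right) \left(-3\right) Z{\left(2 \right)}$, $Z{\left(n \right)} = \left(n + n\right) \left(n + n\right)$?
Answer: $552$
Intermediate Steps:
$t = \frac{23}{2}$ ($t = - \frac{1}{2} + \frac{-67 + 115}{4} = - \frac{1}{2} + \frac{1}{4} \cdot 48 = - \frac{1}{2} + 12 = \frac{23}{2} \approx 11.5$)
$Z{\left(n \right)} = 4 n^{2}$ ($Z{\left(n \right)} = 2 n 2 n = 4 n^{2}$)
$w = 48$ ($w = \left(-1\right) \left(-3\right) 4 \cdot 2^{2} = 3 \cdot 4 \cdot 4 = 3 \cdot 16 = 48$)
$w t = 48 \cdot \frac{23}{2} = 552$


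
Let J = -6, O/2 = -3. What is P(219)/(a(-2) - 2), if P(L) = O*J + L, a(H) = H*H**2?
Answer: -51/2 ≈ -25.500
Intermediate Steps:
O = -6 (O = 2*(-3) = -6)
a(H) = H**3
P(L) = 36 + L (P(L) = -6*(-6) + L = 36 + L)
P(219)/(a(-2) - 2) = (36 + 219)/((-2)**3 - 2) = 255/(-8 - 2) = 255/(-10) = -1/10*255 = -51/2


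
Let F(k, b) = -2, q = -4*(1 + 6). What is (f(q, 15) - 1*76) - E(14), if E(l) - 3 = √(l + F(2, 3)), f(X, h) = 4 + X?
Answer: -103 - 2*√3 ≈ -106.46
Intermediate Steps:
q = -28 (q = -4*7 = -28)
E(l) = 3 + √(-2 + l) (E(l) = 3 + √(l - 2) = 3 + √(-2 + l))
(f(q, 15) - 1*76) - E(14) = ((4 - 28) - 1*76) - (3 + √(-2 + 14)) = (-24 - 76) - (3 + √12) = -100 - (3 + 2*√3) = -100 + (-3 - 2*√3) = -103 - 2*√3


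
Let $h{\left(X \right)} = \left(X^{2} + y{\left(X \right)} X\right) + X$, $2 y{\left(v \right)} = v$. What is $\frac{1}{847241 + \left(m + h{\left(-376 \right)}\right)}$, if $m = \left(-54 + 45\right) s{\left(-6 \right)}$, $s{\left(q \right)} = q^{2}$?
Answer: $\frac{1}{1058605} \approx 9.4464 \cdot 10^{-7}$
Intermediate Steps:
$y{\left(v \right)} = \frac{v}{2}$
$m = -324$ ($m = \left(-54 + 45\right) \left(-6\right)^{2} = \left(-9\right) 36 = -324$)
$h{\left(X \right)} = X + \frac{3 X^{2}}{2}$ ($h{\left(X \right)} = \left(X^{2} + \frac{X}{2} X\right) + X = \left(X^{2} + \frac{X^{2}}{2}\right) + X = \frac{3 X^{2}}{2} + X = X + \frac{3 X^{2}}{2}$)
$\frac{1}{847241 + \left(m + h{\left(-376 \right)}\right)} = \frac{1}{847241 - \left(324 + 188 \left(2 + 3 \left(-376\right)\right)\right)} = \frac{1}{847241 - \left(324 + 188 \left(2 - 1128\right)\right)} = \frac{1}{847241 - \left(324 + 188 \left(-1126\right)\right)} = \frac{1}{847241 + \left(-324 + 211688\right)} = \frac{1}{847241 + 211364} = \frac{1}{1058605}$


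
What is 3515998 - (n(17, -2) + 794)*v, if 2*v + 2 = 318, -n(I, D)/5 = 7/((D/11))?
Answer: 3360131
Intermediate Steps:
n(I, D) = -385/D (n(I, D) = -35/(D/11) = -35*11/D = -385/D)
v = 158 (v = -1 + (½)*318 = -1 + 159 = 158)
3515998 - (n(17, -2) + 794)*v = 3515998 - (-385/(-2) + 794)*158 = 3515998 - (-385*(-½) + 794)*158 = 3515998 - (385/2 + 794)*158 = 3515998 - 1973*158/2 = 3515998 - 1*155867 = 3515998 - 155867 = 3360131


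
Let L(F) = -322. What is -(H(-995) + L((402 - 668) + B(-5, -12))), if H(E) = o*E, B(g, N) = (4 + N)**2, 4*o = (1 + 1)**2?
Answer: 1317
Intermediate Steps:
o = 1 (o = (1 + 1)**2/4 = (1/4)*2**2 = (1/4)*4 = 1)
H(E) = E (H(E) = 1*E = E)
-(H(-995) + L((402 - 668) + B(-5, -12))) = -(-995 - 322) = -1*(-1317) = 1317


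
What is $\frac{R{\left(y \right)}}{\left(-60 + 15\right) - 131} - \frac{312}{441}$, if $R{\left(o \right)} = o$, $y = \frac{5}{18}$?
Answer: $- \frac{110069}{155232} \approx -0.70906$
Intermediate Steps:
$y = \frac{5}{18}$ ($y = 5 \cdot \frac{1}{18} = \frac{5}{18} \approx 0.27778$)
$\frac{R{\left(y \right)}}{\left(-60 + 15\right) - 131} - \frac{312}{441} = \frac{5}{18 \left(\left(-60 + 15\right) - 131\right)} - \frac{312}{441} = \frac{5}{18 \left(-45 - 131\right)} - \frac{104}{147} = \frac{5}{18 \left(-176\right)} - \frac{104}{147} = \frac{5}{18} \left(- \frac{1}{176}\right) - \frac{104}{147} = - \frac{5}{3168} - \frac{104}{147} = - \frac{110069}{155232}$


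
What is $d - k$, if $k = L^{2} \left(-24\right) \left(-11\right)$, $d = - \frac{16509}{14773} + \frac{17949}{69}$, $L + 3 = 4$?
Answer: $- \frac{1694504}{339779} \approx -4.9871$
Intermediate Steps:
$L = 1$ ($L = -3 + 4 = 1$)
$d = \frac{88007152}{339779}$ ($d = \left(-16509\right) \frac{1}{14773} + 17949 \cdot \frac{1}{69} = - \frac{16509}{14773} + \frac{5983}{23} = \frac{88007152}{339779} \approx 259.01$)
$k = 264$ ($k = 1^{2} \left(-24\right) \left(-11\right) = 1 \left(-24\right) \left(-11\right) = \left(-24\right) \left(-11\right) = 264$)
$d - k = \frac{88007152}{339779} - 264 = - \frac{1694504}{339779}$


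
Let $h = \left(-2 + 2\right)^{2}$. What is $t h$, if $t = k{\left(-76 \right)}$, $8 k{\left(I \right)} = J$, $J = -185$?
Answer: $0$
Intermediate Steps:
$k{\left(I \right)} = - \frac{185}{8}$ ($k{\left(I \right)} = \frac{1}{8} \left(-185\right) = - \frac{185}{8}$)
$t = - \frac{185}{8} \approx -23.125$
$h = 0$ ($h = 0^{2} = 0$)
$t h = \left(- \frac{185}{8}\right) 0 = 0$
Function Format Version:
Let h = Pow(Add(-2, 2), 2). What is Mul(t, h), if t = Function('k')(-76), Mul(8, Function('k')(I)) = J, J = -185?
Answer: 0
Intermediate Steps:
Function('k')(I) = Rational(-185, 8) (Function('k')(I) = Mul(Rational(1, 8), -185) = Rational(-185, 8))
t = Rational(-185, 8) ≈ -23.125
h = 0 (h = Pow(0, 2) = 0)
Mul(t, h) = Mul(Rational(-185, 8), 0) = 0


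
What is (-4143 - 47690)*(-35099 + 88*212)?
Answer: 852290019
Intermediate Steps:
(-4143 - 47690)*(-35099 + 88*212) = -51833*(-35099 + 18656) = -51833*(-16443) = 852290019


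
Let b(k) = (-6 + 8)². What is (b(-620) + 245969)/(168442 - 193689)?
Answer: -245973/25247 ≈ -9.7427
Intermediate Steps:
b(k) = 4 (b(k) = 2² = 4)
(b(-620) + 245969)/(168442 - 193689) = (4 + 245969)/(168442 - 193689) = 245973/(-25247) = 245973*(-1/25247) = -245973/25247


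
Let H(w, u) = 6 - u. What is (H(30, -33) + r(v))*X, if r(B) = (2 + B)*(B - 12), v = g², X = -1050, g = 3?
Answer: -6300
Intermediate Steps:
v = 9 (v = 3² = 9)
r(B) = (-12 + B)*(2 + B) (r(B) = (2 + B)*(-12 + B) = (-12 + B)*(2 + B))
(H(30, -33) + r(v))*X = ((6 - 1*(-33)) + (-24 + 9² - 10*9))*(-1050) = ((6 + 33) + (-24 + 81 - 90))*(-1050) = (39 - 33)*(-1050) = 6*(-1050) = -6300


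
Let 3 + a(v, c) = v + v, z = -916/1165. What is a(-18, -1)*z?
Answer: 35724/1165 ≈ 30.664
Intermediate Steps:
z = -916/1165 (z = -916*1/1165 = -916/1165 ≈ -0.78627)
a(v, c) = -3 + 2*v (a(v, c) = -3 + (v + v) = -3 + 2*v)
a(-18, -1)*z = (-3 + 2*(-18))*(-916/1165) = (-3 - 36)*(-916/1165) = -39*(-916/1165) = 35724/1165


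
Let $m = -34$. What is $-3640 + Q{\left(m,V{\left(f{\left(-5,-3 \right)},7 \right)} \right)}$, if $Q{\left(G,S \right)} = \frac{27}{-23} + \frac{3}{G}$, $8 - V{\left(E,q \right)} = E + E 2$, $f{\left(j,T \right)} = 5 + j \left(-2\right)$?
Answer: $- \frac{2847467}{782} \approx -3641.3$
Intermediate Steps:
$f{\left(j,T \right)} = 5 - 2 j$
$V{\left(E,q \right)} = 8 - 3 E$ ($V{\left(E,q \right)} = 8 - \left(E + E 2\right) = 8 - \left(E + 2 E\right) = 8 - 3 E$)
$Q{\left(G,S \right)} = - \frac{27}{23} + \frac{3}{G}$ ($Q{\left(G,S \right)} = 27 \left(- \frac{1}{23}\right) + \frac{3}{G} = - \frac{27}{23} + \frac{3}{G}$)
$-3640 + Q{\left(m,V{\left(f{\left(-5,-3 \right)},7 \right)} \right)} = -3640 - \left(\frac{27}{23} - \frac{3}{-34}\right) = -3640 + \left(- \frac{27}{23} + 3 \left(- \frac{1}{34}\right)\right) = -3640 - \frac{987}{782} = - \frac{2847467}{782}$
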